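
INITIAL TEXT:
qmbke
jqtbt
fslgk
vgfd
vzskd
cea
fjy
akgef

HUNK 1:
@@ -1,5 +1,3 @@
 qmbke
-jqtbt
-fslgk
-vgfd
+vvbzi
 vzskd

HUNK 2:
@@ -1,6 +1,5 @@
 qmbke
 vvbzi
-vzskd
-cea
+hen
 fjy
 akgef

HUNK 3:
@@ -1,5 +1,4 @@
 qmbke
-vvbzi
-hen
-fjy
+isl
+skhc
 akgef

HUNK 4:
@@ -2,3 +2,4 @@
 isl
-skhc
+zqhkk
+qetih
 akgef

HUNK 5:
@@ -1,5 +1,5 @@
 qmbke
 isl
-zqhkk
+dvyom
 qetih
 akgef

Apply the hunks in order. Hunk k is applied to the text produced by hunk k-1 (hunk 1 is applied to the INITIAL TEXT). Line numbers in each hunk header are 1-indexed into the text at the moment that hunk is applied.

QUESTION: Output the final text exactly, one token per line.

Hunk 1: at line 1 remove [jqtbt,fslgk,vgfd] add [vvbzi] -> 6 lines: qmbke vvbzi vzskd cea fjy akgef
Hunk 2: at line 1 remove [vzskd,cea] add [hen] -> 5 lines: qmbke vvbzi hen fjy akgef
Hunk 3: at line 1 remove [vvbzi,hen,fjy] add [isl,skhc] -> 4 lines: qmbke isl skhc akgef
Hunk 4: at line 2 remove [skhc] add [zqhkk,qetih] -> 5 lines: qmbke isl zqhkk qetih akgef
Hunk 5: at line 1 remove [zqhkk] add [dvyom] -> 5 lines: qmbke isl dvyom qetih akgef

Answer: qmbke
isl
dvyom
qetih
akgef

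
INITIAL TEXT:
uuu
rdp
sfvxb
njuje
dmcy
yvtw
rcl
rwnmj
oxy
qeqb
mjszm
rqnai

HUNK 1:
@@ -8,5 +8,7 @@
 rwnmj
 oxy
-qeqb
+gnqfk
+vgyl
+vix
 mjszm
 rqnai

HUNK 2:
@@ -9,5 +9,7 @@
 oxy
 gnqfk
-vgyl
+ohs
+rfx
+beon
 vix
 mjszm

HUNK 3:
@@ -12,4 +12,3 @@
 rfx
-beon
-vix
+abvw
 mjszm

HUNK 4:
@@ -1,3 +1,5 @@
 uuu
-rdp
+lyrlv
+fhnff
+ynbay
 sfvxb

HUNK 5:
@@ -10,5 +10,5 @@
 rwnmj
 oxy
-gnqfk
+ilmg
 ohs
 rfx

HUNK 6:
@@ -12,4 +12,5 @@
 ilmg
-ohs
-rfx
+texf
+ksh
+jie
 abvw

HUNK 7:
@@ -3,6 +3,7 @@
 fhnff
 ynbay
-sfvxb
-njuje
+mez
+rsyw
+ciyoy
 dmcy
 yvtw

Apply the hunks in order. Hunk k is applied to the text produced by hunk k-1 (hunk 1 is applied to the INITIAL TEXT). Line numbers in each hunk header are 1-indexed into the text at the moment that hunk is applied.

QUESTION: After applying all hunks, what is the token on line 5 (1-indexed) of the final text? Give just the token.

Answer: mez

Derivation:
Hunk 1: at line 8 remove [qeqb] add [gnqfk,vgyl,vix] -> 14 lines: uuu rdp sfvxb njuje dmcy yvtw rcl rwnmj oxy gnqfk vgyl vix mjszm rqnai
Hunk 2: at line 9 remove [vgyl] add [ohs,rfx,beon] -> 16 lines: uuu rdp sfvxb njuje dmcy yvtw rcl rwnmj oxy gnqfk ohs rfx beon vix mjszm rqnai
Hunk 3: at line 12 remove [beon,vix] add [abvw] -> 15 lines: uuu rdp sfvxb njuje dmcy yvtw rcl rwnmj oxy gnqfk ohs rfx abvw mjszm rqnai
Hunk 4: at line 1 remove [rdp] add [lyrlv,fhnff,ynbay] -> 17 lines: uuu lyrlv fhnff ynbay sfvxb njuje dmcy yvtw rcl rwnmj oxy gnqfk ohs rfx abvw mjszm rqnai
Hunk 5: at line 10 remove [gnqfk] add [ilmg] -> 17 lines: uuu lyrlv fhnff ynbay sfvxb njuje dmcy yvtw rcl rwnmj oxy ilmg ohs rfx abvw mjszm rqnai
Hunk 6: at line 12 remove [ohs,rfx] add [texf,ksh,jie] -> 18 lines: uuu lyrlv fhnff ynbay sfvxb njuje dmcy yvtw rcl rwnmj oxy ilmg texf ksh jie abvw mjszm rqnai
Hunk 7: at line 3 remove [sfvxb,njuje] add [mez,rsyw,ciyoy] -> 19 lines: uuu lyrlv fhnff ynbay mez rsyw ciyoy dmcy yvtw rcl rwnmj oxy ilmg texf ksh jie abvw mjszm rqnai
Final line 5: mez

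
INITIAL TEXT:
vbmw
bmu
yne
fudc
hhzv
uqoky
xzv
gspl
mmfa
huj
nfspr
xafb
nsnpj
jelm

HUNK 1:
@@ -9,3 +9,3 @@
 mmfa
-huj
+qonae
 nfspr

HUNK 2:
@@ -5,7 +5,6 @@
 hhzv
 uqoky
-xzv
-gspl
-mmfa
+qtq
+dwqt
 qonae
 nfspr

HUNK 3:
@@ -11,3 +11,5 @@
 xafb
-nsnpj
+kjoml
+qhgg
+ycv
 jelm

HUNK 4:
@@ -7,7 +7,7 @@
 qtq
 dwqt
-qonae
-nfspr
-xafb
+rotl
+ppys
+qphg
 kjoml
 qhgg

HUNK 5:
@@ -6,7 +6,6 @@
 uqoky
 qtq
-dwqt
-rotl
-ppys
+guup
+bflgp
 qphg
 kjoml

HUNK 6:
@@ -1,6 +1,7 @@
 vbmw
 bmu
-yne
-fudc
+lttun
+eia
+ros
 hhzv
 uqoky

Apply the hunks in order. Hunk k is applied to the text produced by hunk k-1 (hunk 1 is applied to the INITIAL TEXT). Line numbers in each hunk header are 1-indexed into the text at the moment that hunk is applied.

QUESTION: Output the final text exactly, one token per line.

Hunk 1: at line 9 remove [huj] add [qonae] -> 14 lines: vbmw bmu yne fudc hhzv uqoky xzv gspl mmfa qonae nfspr xafb nsnpj jelm
Hunk 2: at line 5 remove [xzv,gspl,mmfa] add [qtq,dwqt] -> 13 lines: vbmw bmu yne fudc hhzv uqoky qtq dwqt qonae nfspr xafb nsnpj jelm
Hunk 3: at line 11 remove [nsnpj] add [kjoml,qhgg,ycv] -> 15 lines: vbmw bmu yne fudc hhzv uqoky qtq dwqt qonae nfspr xafb kjoml qhgg ycv jelm
Hunk 4: at line 7 remove [qonae,nfspr,xafb] add [rotl,ppys,qphg] -> 15 lines: vbmw bmu yne fudc hhzv uqoky qtq dwqt rotl ppys qphg kjoml qhgg ycv jelm
Hunk 5: at line 6 remove [dwqt,rotl,ppys] add [guup,bflgp] -> 14 lines: vbmw bmu yne fudc hhzv uqoky qtq guup bflgp qphg kjoml qhgg ycv jelm
Hunk 6: at line 1 remove [yne,fudc] add [lttun,eia,ros] -> 15 lines: vbmw bmu lttun eia ros hhzv uqoky qtq guup bflgp qphg kjoml qhgg ycv jelm

Answer: vbmw
bmu
lttun
eia
ros
hhzv
uqoky
qtq
guup
bflgp
qphg
kjoml
qhgg
ycv
jelm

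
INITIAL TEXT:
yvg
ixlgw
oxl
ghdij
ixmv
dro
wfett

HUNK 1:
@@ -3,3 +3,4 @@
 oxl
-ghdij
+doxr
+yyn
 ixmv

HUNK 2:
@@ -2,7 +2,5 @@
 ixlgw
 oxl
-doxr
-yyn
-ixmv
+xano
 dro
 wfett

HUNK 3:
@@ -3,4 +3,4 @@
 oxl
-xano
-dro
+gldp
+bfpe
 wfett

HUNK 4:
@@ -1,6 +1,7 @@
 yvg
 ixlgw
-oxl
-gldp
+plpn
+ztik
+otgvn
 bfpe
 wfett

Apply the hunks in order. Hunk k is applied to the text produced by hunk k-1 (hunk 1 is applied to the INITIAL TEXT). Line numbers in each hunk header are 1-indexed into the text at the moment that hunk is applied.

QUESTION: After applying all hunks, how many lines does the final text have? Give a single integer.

Hunk 1: at line 3 remove [ghdij] add [doxr,yyn] -> 8 lines: yvg ixlgw oxl doxr yyn ixmv dro wfett
Hunk 2: at line 2 remove [doxr,yyn,ixmv] add [xano] -> 6 lines: yvg ixlgw oxl xano dro wfett
Hunk 3: at line 3 remove [xano,dro] add [gldp,bfpe] -> 6 lines: yvg ixlgw oxl gldp bfpe wfett
Hunk 4: at line 1 remove [oxl,gldp] add [plpn,ztik,otgvn] -> 7 lines: yvg ixlgw plpn ztik otgvn bfpe wfett
Final line count: 7

Answer: 7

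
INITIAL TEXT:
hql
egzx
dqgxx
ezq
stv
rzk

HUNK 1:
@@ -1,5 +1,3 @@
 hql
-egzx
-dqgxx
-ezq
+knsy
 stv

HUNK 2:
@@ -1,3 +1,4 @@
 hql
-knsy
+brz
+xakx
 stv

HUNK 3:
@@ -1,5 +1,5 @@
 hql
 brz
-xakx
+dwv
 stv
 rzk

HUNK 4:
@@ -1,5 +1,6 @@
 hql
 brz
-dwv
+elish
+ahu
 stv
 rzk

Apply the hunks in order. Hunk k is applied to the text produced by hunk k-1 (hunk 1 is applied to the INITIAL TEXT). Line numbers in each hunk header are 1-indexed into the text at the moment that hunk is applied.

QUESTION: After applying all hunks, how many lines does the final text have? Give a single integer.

Answer: 6

Derivation:
Hunk 1: at line 1 remove [egzx,dqgxx,ezq] add [knsy] -> 4 lines: hql knsy stv rzk
Hunk 2: at line 1 remove [knsy] add [brz,xakx] -> 5 lines: hql brz xakx stv rzk
Hunk 3: at line 1 remove [xakx] add [dwv] -> 5 lines: hql brz dwv stv rzk
Hunk 4: at line 1 remove [dwv] add [elish,ahu] -> 6 lines: hql brz elish ahu stv rzk
Final line count: 6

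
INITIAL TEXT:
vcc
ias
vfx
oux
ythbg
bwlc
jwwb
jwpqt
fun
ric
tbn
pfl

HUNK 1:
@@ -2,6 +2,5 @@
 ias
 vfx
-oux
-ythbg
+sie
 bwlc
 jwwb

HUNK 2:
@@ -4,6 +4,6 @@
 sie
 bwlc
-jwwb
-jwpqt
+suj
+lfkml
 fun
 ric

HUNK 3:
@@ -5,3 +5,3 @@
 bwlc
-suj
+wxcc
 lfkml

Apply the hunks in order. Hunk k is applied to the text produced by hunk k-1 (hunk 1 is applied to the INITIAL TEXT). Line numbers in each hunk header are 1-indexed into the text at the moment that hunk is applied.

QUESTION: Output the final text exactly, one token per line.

Hunk 1: at line 2 remove [oux,ythbg] add [sie] -> 11 lines: vcc ias vfx sie bwlc jwwb jwpqt fun ric tbn pfl
Hunk 2: at line 4 remove [jwwb,jwpqt] add [suj,lfkml] -> 11 lines: vcc ias vfx sie bwlc suj lfkml fun ric tbn pfl
Hunk 3: at line 5 remove [suj] add [wxcc] -> 11 lines: vcc ias vfx sie bwlc wxcc lfkml fun ric tbn pfl

Answer: vcc
ias
vfx
sie
bwlc
wxcc
lfkml
fun
ric
tbn
pfl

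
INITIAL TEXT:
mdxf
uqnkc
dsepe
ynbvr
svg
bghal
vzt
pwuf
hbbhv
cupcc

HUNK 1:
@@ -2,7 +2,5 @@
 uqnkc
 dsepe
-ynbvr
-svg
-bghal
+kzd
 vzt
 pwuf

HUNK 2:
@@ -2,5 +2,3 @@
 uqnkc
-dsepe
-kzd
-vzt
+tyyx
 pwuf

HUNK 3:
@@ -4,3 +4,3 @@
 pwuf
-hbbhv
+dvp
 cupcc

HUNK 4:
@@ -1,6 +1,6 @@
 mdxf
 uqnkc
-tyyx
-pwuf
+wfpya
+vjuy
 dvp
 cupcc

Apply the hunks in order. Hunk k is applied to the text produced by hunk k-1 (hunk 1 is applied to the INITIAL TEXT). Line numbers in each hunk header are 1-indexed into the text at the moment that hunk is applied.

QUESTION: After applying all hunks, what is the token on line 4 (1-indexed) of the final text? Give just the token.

Answer: vjuy

Derivation:
Hunk 1: at line 2 remove [ynbvr,svg,bghal] add [kzd] -> 8 lines: mdxf uqnkc dsepe kzd vzt pwuf hbbhv cupcc
Hunk 2: at line 2 remove [dsepe,kzd,vzt] add [tyyx] -> 6 lines: mdxf uqnkc tyyx pwuf hbbhv cupcc
Hunk 3: at line 4 remove [hbbhv] add [dvp] -> 6 lines: mdxf uqnkc tyyx pwuf dvp cupcc
Hunk 4: at line 1 remove [tyyx,pwuf] add [wfpya,vjuy] -> 6 lines: mdxf uqnkc wfpya vjuy dvp cupcc
Final line 4: vjuy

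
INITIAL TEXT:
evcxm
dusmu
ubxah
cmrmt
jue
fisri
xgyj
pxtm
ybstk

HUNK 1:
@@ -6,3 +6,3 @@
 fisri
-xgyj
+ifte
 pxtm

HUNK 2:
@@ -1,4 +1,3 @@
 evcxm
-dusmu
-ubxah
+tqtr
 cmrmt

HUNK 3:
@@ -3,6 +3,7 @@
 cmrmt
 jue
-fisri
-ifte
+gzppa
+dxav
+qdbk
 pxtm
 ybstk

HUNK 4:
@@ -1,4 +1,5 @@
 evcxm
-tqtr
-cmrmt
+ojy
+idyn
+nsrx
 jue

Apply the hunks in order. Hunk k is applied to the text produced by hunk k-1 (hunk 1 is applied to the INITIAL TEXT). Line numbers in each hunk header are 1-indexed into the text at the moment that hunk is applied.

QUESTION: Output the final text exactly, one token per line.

Answer: evcxm
ojy
idyn
nsrx
jue
gzppa
dxav
qdbk
pxtm
ybstk

Derivation:
Hunk 1: at line 6 remove [xgyj] add [ifte] -> 9 lines: evcxm dusmu ubxah cmrmt jue fisri ifte pxtm ybstk
Hunk 2: at line 1 remove [dusmu,ubxah] add [tqtr] -> 8 lines: evcxm tqtr cmrmt jue fisri ifte pxtm ybstk
Hunk 3: at line 3 remove [fisri,ifte] add [gzppa,dxav,qdbk] -> 9 lines: evcxm tqtr cmrmt jue gzppa dxav qdbk pxtm ybstk
Hunk 4: at line 1 remove [tqtr,cmrmt] add [ojy,idyn,nsrx] -> 10 lines: evcxm ojy idyn nsrx jue gzppa dxav qdbk pxtm ybstk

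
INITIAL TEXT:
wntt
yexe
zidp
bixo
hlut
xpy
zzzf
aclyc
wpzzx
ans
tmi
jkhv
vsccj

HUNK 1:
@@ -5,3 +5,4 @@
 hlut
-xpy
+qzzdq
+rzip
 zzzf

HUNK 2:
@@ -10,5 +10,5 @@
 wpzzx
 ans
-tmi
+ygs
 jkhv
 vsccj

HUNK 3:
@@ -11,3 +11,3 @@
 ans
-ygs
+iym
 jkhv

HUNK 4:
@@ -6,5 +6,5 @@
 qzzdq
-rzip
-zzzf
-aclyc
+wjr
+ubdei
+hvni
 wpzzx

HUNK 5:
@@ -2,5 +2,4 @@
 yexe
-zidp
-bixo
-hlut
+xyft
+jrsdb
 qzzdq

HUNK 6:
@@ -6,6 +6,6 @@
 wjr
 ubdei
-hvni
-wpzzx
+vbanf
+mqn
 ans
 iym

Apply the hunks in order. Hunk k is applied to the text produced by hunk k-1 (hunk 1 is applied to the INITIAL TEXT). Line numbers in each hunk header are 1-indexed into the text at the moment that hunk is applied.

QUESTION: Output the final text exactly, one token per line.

Answer: wntt
yexe
xyft
jrsdb
qzzdq
wjr
ubdei
vbanf
mqn
ans
iym
jkhv
vsccj

Derivation:
Hunk 1: at line 5 remove [xpy] add [qzzdq,rzip] -> 14 lines: wntt yexe zidp bixo hlut qzzdq rzip zzzf aclyc wpzzx ans tmi jkhv vsccj
Hunk 2: at line 10 remove [tmi] add [ygs] -> 14 lines: wntt yexe zidp bixo hlut qzzdq rzip zzzf aclyc wpzzx ans ygs jkhv vsccj
Hunk 3: at line 11 remove [ygs] add [iym] -> 14 lines: wntt yexe zidp bixo hlut qzzdq rzip zzzf aclyc wpzzx ans iym jkhv vsccj
Hunk 4: at line 6 remove [rzip,zzzf,aclyc] add [wjr,ubdei,hvni] -> 14 lines: wntt yexe zidp bixo hlut qzzdq wjr ubdei hvni wpzzx ans iym jkhv vsccj
Hunk 5: at line 2 remove [zidp,bixo,hlut] add [xyft,jrsdb] -> 13 lines: wntt yexe xyft jrsdb qzzdq wjr ubdei hvni wpzzx ans iym jkhv vsccj
Hunk 6: at line 6 remove [hvni,wpzzx] add [vbanf,mqn] -> 13 lines: wntt yexe xyft jrsdb qzzdq wjr ubdei vbanf mqn ans iym jkhv vsccj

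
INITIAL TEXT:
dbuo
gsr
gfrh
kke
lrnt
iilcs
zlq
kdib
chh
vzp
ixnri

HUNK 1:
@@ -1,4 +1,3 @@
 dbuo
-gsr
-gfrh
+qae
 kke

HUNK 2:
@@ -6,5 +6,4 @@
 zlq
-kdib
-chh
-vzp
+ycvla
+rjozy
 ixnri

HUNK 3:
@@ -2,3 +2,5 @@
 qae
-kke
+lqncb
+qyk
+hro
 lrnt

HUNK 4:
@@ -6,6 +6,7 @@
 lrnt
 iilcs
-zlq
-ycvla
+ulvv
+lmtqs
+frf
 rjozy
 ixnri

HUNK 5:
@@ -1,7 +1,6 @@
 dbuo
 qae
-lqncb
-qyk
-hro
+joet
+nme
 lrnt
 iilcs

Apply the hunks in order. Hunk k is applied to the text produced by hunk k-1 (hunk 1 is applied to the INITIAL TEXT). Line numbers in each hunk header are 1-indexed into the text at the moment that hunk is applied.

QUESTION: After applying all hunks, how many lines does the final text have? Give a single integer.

Answer: 11

Derivation:
Hunk 1: at line 1 remove [gsr,gfrh] add [qae] -> 10 lines: dbuo qae kke lrnt iilcs zlq kdib chh vzp ixnri
Hunk 2: at line 6 remove [kdib,chh,vzp] add [ycvla,rjozy] -> 9 lines: dbuo qae kke lrnt iilcs zlq ycvla rjozy ixnri
Hunk 3: at line 2 remove [kke] add [lqncb,qyk,hro] -> 11 lines: dbuo qae lqncb qyk hro lrnt iilcs zlq ycvla rjozy ixnri
Hunk 4: at line 6 remove [zlq,ycvla] add [ulvv,lmtqs,frf] -> 12 lines: dbuo qae lqncb qyk hro lrnt iilcs ulvv lmtqs frf rjozy ixnri
Hunk 5: at line 1 remove [lqncb,qyk,hro] add [joet,nme] -> 11 lines: dbuo qae joet nme lrnt iilcs ulvv lmtqs frf rjozy ixnri
Final line count: 11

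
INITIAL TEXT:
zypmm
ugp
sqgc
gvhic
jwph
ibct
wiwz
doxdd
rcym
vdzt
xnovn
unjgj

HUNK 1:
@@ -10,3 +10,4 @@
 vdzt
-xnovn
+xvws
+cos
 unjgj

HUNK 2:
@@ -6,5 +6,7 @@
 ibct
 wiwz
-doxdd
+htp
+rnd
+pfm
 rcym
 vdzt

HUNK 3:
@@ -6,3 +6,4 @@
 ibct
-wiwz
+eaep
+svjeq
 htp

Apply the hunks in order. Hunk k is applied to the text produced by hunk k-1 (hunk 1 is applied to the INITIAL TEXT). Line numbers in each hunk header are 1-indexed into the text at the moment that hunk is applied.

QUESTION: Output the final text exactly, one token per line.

Answer: zypmm
ugp
sqgc
gvhic
jwph
ibct
eaep
svjeq
htp
rnd
pfm
rcym
vdzt
xvws
cos
unjgj

Derivation:
Hunk 1: at line 10 remove [xnovn] add [xvws,cos] -> 13 lines: zypmm ugp sqgc gvhic jwph ibct wiwz doxdd rcym vdzt xvws cos unjgj
Hunk 2: at line 6 remove [doxdd] add [htp,rnd,pfm] -> 15 lines: zypmm ugp sqgc gvhic jwph ibct wiwz htp rnd pfm rcym vdzt xvws cos unjgj
Hunk 3: at line 6 remove [wiwz] add [eaep,svjeq] -> 16 lines: zypmm ugp sqgc gvhic jwph ibct eaep svjeq htp rnd pfm rcym vdzt xvws cos unjgj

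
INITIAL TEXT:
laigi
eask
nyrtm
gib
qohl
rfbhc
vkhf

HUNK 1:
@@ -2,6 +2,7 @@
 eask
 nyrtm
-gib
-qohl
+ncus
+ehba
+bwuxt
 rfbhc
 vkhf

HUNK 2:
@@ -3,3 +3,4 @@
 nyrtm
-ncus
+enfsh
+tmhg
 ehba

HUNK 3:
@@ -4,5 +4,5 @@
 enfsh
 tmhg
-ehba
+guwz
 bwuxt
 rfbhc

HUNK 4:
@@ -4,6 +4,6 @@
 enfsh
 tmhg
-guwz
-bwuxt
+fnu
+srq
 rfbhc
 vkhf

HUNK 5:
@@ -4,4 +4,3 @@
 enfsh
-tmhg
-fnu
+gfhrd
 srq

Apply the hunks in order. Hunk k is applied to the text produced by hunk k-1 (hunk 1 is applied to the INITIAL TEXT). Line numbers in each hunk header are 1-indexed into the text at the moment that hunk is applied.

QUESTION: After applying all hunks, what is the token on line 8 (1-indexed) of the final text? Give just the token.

Hunk 1: at line 2 remove [gib,qohl] add [ncus,ehba,bwuxt] -> 8 lines: laigi eask nyrtm ncus ehba bwuxt rfbhc vkhf
Hunk 2: at line 3 remove [ncus] add [enfsh,tmhg] -> 9 lines: laigi eask nyrtm enfsh tmhg ehba bwuxt rfbhc vkhf
Hunk 3: at line 4 remove [ehba] add [guwz] -> 9 lines: laigi eask nyrtm enfsh tmhg guwz bwuxt rfbhc vkhf
Hunk 4: at line 4 remove [guwz,bwuxt] add [fnu,srq] -> 9 lines: laigi eask nyrtm enfsh tmhg fnu srq rfbhc vkhf
Hunk 5: at line 4 remove [tmhg,fnu] add [gfhrd] -> 8 lines: laigi eask nyrtm enfsh gfhrd srq rfbhc vkhf
Final line 8: vkhf

Answer: vkhf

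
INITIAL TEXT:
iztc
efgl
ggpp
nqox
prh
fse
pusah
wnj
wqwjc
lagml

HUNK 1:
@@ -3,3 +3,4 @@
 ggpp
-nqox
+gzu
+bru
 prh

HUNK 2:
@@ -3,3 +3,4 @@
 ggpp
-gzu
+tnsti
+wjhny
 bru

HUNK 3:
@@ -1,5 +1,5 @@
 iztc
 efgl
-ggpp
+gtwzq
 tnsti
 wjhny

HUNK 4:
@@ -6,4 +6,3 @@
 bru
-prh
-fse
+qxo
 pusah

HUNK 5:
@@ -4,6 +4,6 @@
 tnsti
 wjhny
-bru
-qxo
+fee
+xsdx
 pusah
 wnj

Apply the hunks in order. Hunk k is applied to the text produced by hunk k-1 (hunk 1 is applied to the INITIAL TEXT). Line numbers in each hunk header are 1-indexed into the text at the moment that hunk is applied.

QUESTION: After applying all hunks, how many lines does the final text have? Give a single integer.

Answer: 11

Derivation:
Hunk 1: at line 3 remove [nqox] add [gzu,bru] -> 11 lines: iztc efgl ggpp gzu bru prh fse pusah wnj wqwjc lagml
Hunk 2: at line 3 remove [gzu] add [tnsti,wjhny] -> 12 lines: iztc efgl ggpp tnsti wjhny bru prh fse pusah wnj wqwjc lagml
Hunk 3: at line 1 remove [ggpp] add [gtwzq] -> 12 lines: iztc efgl gtwzq tnsti wjhny bru prh fse pusah wnj wqwjc lagml
Hunk 4: at line 6 remove [prh,fse] add [qxo] -> 11 lines: iztc efgl gtwzq tnsti wjhny bru qxo pusah wnj wqwjc lagml
Hunk 5: at line 4 remove [bru,qxo] add [fee,xsdx] -> 11 lines: iztc efgl gtwzq tnsti wjhny fee xsdx pusah wnj wqwjc lagml
Final line count: 11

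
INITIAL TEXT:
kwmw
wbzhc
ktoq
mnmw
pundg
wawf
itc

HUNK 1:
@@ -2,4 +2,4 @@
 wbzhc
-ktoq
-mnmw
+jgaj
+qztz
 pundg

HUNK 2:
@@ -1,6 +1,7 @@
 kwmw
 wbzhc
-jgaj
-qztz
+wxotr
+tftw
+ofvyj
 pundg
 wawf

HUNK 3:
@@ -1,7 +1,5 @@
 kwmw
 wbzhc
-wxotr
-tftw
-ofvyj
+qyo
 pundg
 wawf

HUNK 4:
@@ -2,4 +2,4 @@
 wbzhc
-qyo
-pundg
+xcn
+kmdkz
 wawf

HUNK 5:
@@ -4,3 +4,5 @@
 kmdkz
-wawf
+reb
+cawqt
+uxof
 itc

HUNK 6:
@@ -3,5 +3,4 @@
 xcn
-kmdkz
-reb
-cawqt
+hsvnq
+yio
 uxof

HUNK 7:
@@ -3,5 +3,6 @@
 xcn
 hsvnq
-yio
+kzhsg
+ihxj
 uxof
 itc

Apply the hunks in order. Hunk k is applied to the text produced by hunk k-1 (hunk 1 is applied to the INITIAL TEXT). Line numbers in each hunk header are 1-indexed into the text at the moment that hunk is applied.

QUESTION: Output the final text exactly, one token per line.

Hunk 1: at line 2 remove [ktoq,mnmw] add [jgaj,qztz] -> 7 lines: kwmw wbzhc jgaj qztz pundg wawf itc
Hunk 2: at line 1 remove [jgaj,qztz] add [wxotr,tftw,ofvyj] -> 8 lines: kwmw wbzhc wxotr tftw ofvyj pundg wawf itc
Hunk 3: at line 1 remove [wxotr,tftw,ofvyj] add [qyo] -> 6 lines: kwmw wbzhc qyo pundg wawf itc
Hunk 4: at line 2 remove [qyo,pundg] add [xcn,kmdkz] -> 6 lines: kwmw wbzhc xcn kmdkz wawf itc
Hunk 5: at line 4 remove [wawf] add [reb,cawqt,uxof] -> 8 lines: kwmw wbzhc xcn kmdkz reb cawqt uxof itc
Hunk 6: at line 3 remove [kmdkz,reb,cawqt] add [hsvnq,yio] -> 7 lines: kwmw wbzhc xcn hsvnq yio uxof itc
Hunk 7: at line 3 remove [yio] add [kzhsg,ihxj] -> 8 lines: kwmw wbzhc xcn hsvnq kzhsg ihxj uxof itc

Answer: kwmw
wbzhc
xcn
hsvnq
kzhsg
ihxj
uxof
itc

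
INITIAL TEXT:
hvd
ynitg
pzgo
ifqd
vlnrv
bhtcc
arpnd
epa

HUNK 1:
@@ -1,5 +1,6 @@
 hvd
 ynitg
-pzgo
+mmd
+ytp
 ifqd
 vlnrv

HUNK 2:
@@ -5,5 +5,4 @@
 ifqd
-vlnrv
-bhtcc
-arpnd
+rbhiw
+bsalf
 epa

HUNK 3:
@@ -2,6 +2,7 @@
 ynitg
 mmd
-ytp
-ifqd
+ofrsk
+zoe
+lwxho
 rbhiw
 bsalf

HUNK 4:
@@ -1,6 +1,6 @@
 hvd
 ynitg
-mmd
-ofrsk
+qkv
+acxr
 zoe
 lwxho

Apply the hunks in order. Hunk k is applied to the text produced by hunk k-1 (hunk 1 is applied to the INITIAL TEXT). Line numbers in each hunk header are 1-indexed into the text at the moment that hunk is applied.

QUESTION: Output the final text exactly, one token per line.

Hunk 1: at line 1 remove [pzgo] add [mmd,ytp] -> 9 lines: hvd ynitg mmd ytp ifqd vlnrv bhtcc arpnd epa
Hunk 2: at line 5 remove [vlnrv,bhtcc,arpnd] add [rbhiw,bsalf] -> 8 lines: hvd ynitg mmd ytp ifqd rbhiw bsalf epa
Hunk 3: at line 2 remove [ytp,ifqd] add [ofrsk,zoe,lwxho] -> 9 lines: hvd ynitg mmd ofrsk zoe lwxho rbhiw bsalf epa
Hunk 4: at line 1 remove [mmd,ofrsk] add [qkv,acxr] -> 9 lines: hvd ynitg qkv acxr zoe lwxho rbhiw bsalf epa

Answer: hvd
ynitg
qkv
acxr
zoe
lwxho
rbhiw
bsalf
epa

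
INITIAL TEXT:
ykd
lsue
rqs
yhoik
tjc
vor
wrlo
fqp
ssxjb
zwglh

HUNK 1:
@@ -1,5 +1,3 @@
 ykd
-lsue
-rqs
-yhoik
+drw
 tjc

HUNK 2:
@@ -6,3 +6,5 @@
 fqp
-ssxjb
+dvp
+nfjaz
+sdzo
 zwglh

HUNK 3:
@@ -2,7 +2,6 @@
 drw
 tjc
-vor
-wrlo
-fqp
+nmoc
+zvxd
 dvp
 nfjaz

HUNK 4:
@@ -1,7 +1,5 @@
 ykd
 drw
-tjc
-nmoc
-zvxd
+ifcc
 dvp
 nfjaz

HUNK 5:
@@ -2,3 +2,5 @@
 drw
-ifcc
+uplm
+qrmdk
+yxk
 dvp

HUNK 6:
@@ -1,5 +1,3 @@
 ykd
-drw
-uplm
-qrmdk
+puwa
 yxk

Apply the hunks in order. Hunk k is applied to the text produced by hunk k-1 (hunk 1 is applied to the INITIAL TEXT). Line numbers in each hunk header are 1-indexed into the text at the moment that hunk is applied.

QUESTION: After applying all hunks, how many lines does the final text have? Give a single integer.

Hunk 1: at line 1 remove [lsue,rqs,yhoik] add [drw] -> 8 lines: ykd drw tjc vor wrlo fqp ssxjb zwglh
Hunk 2: at line 6 remove [ssxjb] add [dvp,nfjaz,sdzo] -> 10 lines: ykd drw tjc vor wrlo fqp dvp nfjaz sdzo zwglh
Hunk 3: at line 2 remove [vor,wrlo,fqp] add [nmoc,zvxd] -> 9 lines: ykd drw tjc nmoc zvxd dvp nfjaz sdzo zwglh
Hunk 4: at line 1 remove [tjc,nmoc,zvxd] add [ifcc] -> 7 lines: ykd drw ifcc dvp nfjaz sdzo zwglh
Hunk 5: at line 2 remove [ifcc] add [uplm,qrmdk,yxk] -> 9 lines: ykd drw uplm qrmdk yxk dvp nfjaz sdzo zwglh
Hunk 6: at line 1 remove [drw,uplm,qrmdk] add [puwa] -> 7 lines: ykd puwa yxk dvp nfjaz sdzo zwglh
Final line count: 7

Answer: 7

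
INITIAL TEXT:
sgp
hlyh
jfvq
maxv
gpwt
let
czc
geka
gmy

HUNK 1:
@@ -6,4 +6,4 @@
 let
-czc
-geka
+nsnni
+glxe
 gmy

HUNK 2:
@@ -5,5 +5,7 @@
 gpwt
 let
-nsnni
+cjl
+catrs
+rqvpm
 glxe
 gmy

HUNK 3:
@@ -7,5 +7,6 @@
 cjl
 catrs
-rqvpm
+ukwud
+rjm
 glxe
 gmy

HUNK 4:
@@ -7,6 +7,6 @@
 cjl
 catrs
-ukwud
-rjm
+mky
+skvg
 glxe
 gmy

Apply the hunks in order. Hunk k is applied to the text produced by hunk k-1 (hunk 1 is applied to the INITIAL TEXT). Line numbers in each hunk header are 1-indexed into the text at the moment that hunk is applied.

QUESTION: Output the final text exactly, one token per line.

Hunk 1: at line 6 remove [czc,geka] add [nsnni,glxe] -> 9 lines: sgp hlyh jfvq maxv gpwt let nsnni glxe gmy
Hunk 2: at line 5 remove [nsnni] add [cjl,catrs,rqvpm] -> 11 lines: sgp hlyh jfvq maxv gpwt let cjl catrs rqvpm glxe gmy
Hunk 3: at line 7 remove [rqvpm] add [ukwud,rjm] -> 12 lines: sgp hlyh jfvq maxv gpwt let cjl catrs ukwud rjm glxe gmy
Hunk 4: at line 7 remove [ukwud,rjm] add [mky,skvg] -> 12 lines: sgp hlyh jfvq maxv gpwt let cjl catrs mky skvg glxe gmy

Answer: sgp
hlyh
jfvq
maxv
gpwt
let
cjl
catrs
mky
skvg
glxe
gmy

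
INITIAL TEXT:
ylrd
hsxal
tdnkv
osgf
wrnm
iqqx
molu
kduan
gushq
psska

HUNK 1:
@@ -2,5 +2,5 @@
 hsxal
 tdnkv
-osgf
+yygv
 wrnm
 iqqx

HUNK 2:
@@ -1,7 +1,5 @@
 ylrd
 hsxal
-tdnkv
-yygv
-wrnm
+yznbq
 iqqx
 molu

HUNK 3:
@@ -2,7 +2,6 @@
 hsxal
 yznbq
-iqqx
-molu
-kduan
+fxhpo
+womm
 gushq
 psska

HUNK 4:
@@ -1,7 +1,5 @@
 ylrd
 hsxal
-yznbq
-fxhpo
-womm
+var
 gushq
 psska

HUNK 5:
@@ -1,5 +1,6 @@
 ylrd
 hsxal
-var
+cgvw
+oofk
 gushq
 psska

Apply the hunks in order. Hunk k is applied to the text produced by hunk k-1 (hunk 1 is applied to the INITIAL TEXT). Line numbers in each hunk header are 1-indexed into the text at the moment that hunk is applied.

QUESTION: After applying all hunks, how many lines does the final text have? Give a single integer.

Answer: 6

Derivation:
Hunk 1: at line 2 remove [osgf] add [yygv] -> 10 lines: ylrd hsxal tdnkv yygv wrnm iqqx molu kduan gushq psska
Hunk 2: at line 1 remove [tdnkv,yygv,wrnm] add [yznbq] -> 8 lines: ylrd hsxal yznbq iqqx molu kduan gushq psska
Hunk 3: at line 2 remove [iqqx,molu,kduan] add [fxhpo,womm] -> 7 lines: ylrd hsxal yznbq fxhpo womm gushq psska
Hunk 4: at line 1 remove [yznbq,fxhpo,womm] add [var] -> 5 lines: ylrd hsxal var gushq psska
Hunk 5: at line 1 remove [var] add [cgvw,oofk] -> 6 lines: ylrd hsxal cgvw oofk gushq psska
Final line count: 6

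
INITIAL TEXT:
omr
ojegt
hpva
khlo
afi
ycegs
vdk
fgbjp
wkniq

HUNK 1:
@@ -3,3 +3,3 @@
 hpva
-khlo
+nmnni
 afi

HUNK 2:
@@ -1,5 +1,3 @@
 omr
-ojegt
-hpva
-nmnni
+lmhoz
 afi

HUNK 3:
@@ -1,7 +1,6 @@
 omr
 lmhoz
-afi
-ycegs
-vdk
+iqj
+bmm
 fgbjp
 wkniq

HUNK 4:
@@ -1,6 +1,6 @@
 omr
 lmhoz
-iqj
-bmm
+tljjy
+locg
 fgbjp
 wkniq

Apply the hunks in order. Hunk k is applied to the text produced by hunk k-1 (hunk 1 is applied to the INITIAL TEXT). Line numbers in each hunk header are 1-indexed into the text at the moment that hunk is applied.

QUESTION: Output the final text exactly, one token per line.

Hunk 1: at line 3 remove [khlo] add [nmnni] -> 9 lines: omr ojegt hpva nmnni afi ycegs vdk fgbjp wkniq
Hunk 2: at line 1 remove [ojegt,hpva,nmnni] add [lmhoz] -> 7 lines: omr lmhoz afi ycegs vdk fgbjp wkniq
Hunk 3: at line 1 remove [afi,ycegs,vdk] add [iqj,bmm] -> 6 lines: omr lmhoz iqj bmm fgbjp wkniq
Hunk 4: at line 1 remove [iqj,bmm] add [tljjy,locg] -> 6 lines: omr lmhoz tljjy locg fgbjp wkniq

Answer: omr
lmhoz
tljjy
locg
fgbjp
wkniq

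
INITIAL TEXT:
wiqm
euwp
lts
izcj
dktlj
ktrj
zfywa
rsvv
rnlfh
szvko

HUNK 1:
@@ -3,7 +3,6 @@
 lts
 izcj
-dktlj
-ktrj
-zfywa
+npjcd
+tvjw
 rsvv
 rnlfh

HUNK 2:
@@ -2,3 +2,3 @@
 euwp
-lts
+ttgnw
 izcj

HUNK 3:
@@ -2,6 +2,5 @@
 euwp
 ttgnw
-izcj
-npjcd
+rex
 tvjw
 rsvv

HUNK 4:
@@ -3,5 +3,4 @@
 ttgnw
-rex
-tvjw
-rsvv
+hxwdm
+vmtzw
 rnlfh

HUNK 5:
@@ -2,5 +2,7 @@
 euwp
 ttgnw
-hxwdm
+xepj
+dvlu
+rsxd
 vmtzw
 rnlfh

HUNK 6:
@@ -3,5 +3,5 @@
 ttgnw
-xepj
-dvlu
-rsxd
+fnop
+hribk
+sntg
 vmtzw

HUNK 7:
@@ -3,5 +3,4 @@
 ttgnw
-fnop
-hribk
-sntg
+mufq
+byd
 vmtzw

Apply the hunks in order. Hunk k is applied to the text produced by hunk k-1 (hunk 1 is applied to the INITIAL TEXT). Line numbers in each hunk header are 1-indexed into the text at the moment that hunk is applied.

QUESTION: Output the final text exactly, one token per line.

Hunk 1: at line 3 remove [dktlj,ktrj,zfywa] add [npjcd,tvjw] -> 9 lines: wiqm euwp lts izcj npjcd tvjw rsvv rnlfh szvko
Hunk 2: at line 2 remove [lts] add [ttgnw] -> 9 lines: wiqm euwp ttgnw izcj npjcd tvjw rsvv rnlfh szvko
Hunk 3: at line 2 remove [izcj,npjcd] add [rex] -> 8 lines: wiqm euwp ttgnw rex tvjw rsvv rnlfh szvko
Hunk 4: at line 3 remove [rex,tvjw,rsvv] add [hxwdm,vmtzw] -> 7 lines: wiqm euwp ttgnw hxwdm vmtzw rnlfh szvko
Hunk 5: at line 2 remove [hxwdm] add [xepj,dvlu,rsxd] -> 9 lines: wiqm euwp ttgnw xepj dvlu rsxd vmtzw rnlfh szvko
Hunk 6: at line 3 remove [xepj,dvlu,rsxd] add [fnop,hribk,sntg] -> 9 lines: wiqm euwp ttgnw fnop hribk sntg vmtzw rnlfh szvko
Hunk 7: at line 3 remove [fnop,hribk,sntg] add [mufq,byd] -> 8 lines: wiqm euwp ttgnw mufq byd vmtzw rnlfh szvko

Answer: wiqm
euwp
ttgnw
mufq
byd
vmtzw
rnlfh
szvko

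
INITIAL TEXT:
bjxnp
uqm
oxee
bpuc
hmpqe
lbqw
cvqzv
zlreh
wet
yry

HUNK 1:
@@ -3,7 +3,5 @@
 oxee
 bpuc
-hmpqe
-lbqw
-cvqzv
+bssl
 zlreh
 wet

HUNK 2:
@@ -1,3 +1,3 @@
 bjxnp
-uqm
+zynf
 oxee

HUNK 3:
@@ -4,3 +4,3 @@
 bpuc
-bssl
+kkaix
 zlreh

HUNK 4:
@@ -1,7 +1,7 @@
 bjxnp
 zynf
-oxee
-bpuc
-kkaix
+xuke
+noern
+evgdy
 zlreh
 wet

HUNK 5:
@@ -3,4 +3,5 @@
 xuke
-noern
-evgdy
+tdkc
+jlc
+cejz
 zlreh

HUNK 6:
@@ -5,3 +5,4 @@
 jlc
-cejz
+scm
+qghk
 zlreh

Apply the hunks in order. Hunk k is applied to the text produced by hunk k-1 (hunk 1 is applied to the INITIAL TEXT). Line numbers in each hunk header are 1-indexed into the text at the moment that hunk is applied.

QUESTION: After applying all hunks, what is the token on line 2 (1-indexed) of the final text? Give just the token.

Hunk 1: at line 3 remove [hmpqe,lbqw,cvqzv] add [bssl] -> 8 lines: bjxnp uqm oxee bpuc bssl zlreh wet yry
Hunk 2: at line 1 remove [uqm] add [zynf] -> 8 lines: bjxnp zynf oxee bpuc bssl zlreh wet yry
Hunk 3: at line 4 remove [bssl] add [kkaix] -> 8 lines: bjxnp zynf oxee bpuc kkaix zlreh wet yry
Hunk 4: at line 1 remove [oxee,bpuc,kkaix] add [xuke,noern,evgdy] -> 8 lines: bjxnp zynf xuke noern evgdy zlreh wet yry
Hunk 5: at line 3 remove [noern,evgdy] add [tdkc,jlc,cejz] -> 9 lines: bjxnp zynf xuke tdkc jlc cejz zlreh wet yry
Hunk 6: at line 5 remove [cejz] add [scm,qghk] -> 10 lines: bjxnp zynf xuke tdkc jlc scm qghk zlreh wet yry
Final line 2: zynf

Answer: zynf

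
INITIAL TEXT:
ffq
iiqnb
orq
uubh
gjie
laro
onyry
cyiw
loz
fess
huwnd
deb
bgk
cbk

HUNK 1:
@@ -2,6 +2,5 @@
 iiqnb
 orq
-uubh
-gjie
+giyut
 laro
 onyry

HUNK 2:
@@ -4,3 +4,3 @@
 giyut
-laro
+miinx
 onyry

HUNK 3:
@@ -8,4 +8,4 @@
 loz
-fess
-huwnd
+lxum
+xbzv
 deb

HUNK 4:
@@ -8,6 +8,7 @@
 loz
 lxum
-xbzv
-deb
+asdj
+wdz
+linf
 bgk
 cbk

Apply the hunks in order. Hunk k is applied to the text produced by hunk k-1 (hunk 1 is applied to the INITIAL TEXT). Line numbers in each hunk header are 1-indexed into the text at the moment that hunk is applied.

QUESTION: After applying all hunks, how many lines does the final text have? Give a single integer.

Hunk 1: at line 2 remove [uubh,gjie] add [giyut] -> 13 lines: ffq iiqnb orq giyut laro onyry cyiw loz fess huwnd deb bgk cbk
Hunk 2: at line 4 remove [laro] add [miinx] -> 13 lines: ffq iiqnb orq giyut miinx onyry cyiw loz fess huwnd deb bgk cbk
Hunk 3: at line 8 remove [fess,huwnd] add [lxum,xbzv] -> 13 lines: ffq iiqnb orq giyut miinx onyry cyiw loz lxum xbzv deb bgk cbk
Hunk 4: at line 8 remove [xbzv,deb] add [asdj,wdz,linf] -> 14 lines: ffq iiqnb orq giyut miinx onyry cyiw loz lxum asdj wdz linf bgk cbk
Final line count: 14

Answer: 14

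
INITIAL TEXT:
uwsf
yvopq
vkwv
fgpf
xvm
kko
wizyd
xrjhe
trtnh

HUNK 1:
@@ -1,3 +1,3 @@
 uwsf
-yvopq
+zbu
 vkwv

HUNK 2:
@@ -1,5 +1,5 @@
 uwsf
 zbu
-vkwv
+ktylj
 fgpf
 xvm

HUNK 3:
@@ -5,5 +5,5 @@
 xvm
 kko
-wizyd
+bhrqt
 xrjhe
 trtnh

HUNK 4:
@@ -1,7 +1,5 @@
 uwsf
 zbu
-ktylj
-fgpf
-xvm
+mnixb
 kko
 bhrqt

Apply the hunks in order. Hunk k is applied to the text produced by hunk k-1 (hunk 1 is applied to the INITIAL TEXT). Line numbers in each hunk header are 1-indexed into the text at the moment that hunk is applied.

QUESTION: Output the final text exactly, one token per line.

Hunk 1: at line 1 remove [yvopq] add [zbu] -> 9 lines: uwsf zbu vkwv fgpf xvm kko wizyd xrjhe trtnh
Hunk 2: at line 1 remove [vkwv] add [ktylj] -> 9 lines: uwsf zbu ktylj fgpf xvm kko wizyd xrjhe trtnh
Hunk 3: at line 5 remove [wizyd] add [bhrqt] -> 9 lines: uwsf zbu ktylj fgpf xvm kko bhrqt xrjhe trtnh
Hunk 4: at line 1 remove [ktylj,fgpf,xvm] add [mnixb] -> 7 lines: uwsf zbu mnixb kko bhrqt xrjhe trtnh

Answer: uwsf
zbu
mnixb
kko
bhrqt
xrjhe
trtnh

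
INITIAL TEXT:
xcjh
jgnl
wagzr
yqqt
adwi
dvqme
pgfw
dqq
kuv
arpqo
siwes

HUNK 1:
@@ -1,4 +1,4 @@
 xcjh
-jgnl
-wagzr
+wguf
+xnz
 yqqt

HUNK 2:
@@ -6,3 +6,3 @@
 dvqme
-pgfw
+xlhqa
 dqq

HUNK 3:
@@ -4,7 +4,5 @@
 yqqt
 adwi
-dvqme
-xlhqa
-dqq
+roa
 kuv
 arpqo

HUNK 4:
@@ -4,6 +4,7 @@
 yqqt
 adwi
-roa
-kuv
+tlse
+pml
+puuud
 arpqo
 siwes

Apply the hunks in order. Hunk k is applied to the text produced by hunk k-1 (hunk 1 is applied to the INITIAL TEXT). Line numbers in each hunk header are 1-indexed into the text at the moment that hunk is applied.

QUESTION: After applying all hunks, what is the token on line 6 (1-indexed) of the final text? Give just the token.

Hunk 1: at line 1 remove [jgnl,wagzr] add [wguf,xnz] -> 11 lines: xcjh wguf xnz yqqt adwi dvqme pgfw dqq kuv arpqo siwes
Hunk 2: at line 6 remove [pgfw] add [xlhqa] -> 11 lines: xcjh wguf xnz yqqt adwi dvqme xlhqa dqq kuv arpqo siwes
Hunk 3: at line 4 remove [dvqme,xlhqa,dqq] add [roa] -> 9 lines: xcjh wguf xnz yqqt adwi roa kuv arpqo siwes
Hunk 4: at line 4 remove [roa,kuv] add [tlse,pml,puuud] -> 10 lines: xcjh wguf xnz yqqt adwi tlse pml puuud arpqo siwes
Final line 6: tlse

Answer: tlse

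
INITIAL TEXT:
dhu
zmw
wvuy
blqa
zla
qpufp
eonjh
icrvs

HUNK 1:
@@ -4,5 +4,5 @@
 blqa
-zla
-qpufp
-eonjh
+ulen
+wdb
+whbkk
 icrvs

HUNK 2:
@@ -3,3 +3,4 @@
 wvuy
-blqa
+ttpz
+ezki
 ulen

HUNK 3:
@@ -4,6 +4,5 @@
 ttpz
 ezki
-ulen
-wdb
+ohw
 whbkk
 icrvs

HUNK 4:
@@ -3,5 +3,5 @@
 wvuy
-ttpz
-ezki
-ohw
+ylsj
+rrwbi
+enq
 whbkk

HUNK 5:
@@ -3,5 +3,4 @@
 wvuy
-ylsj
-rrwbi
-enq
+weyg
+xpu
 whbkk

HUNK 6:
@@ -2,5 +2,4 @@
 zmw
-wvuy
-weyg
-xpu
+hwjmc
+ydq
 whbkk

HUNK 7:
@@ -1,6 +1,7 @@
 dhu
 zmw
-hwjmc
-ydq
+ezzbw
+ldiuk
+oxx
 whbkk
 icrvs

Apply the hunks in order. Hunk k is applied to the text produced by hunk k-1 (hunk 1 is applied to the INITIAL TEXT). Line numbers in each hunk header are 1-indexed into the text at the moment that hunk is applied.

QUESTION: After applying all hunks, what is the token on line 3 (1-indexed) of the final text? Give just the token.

Answer: ezzbw

Derivation:
Hunk 1: at line 4 remove [zla,qpufp,eonjh] add [ulen,wdb,whbkk] -> 8 lines: dhu zmw wvuy blqa ulen wdb whbkk icrvs
Hunk 2: at line 3 remove [blqa] add [ttpz,ezki] -> 9 lines: dhu zmw wvuy ttpz ezki ulen wdb whbkk icrvs
Hunk 3: at line 4 remove [ulen,wdb] add [ohw] -> 8 lines: dhu zmw wvuy ttpz ezki ohw whbkk icrvs
Hunk 4: at line 3 remove [ttpz,ezki,ohw] add [ylsj,rrwbi,enq] -> 8 lines: dhu zmw wvuy ylsj rrwbi enq whbkk icrvs
Hunk 5: at line 3 remove [ylsj,rrwbi,enq] add [weyg,xpu] -> 7 lines: dhu zmw wvuy weyg xpu whbkk icrvs
Hunk 6: at line 2 remove [wvuy,weyg,xpu] add [hwjmc,ydq] -> 6 lines: dhu zmw hwjmc ydq whbkk icrvs
Hunk 7: at line 1 remove [hwjmc,ydq] add [ezzbw,ldiuk,oxx] -> 7 lines: dhu zmw ezzbw ldiuk oxx whbkk icrvs
Final line 3: ezzbw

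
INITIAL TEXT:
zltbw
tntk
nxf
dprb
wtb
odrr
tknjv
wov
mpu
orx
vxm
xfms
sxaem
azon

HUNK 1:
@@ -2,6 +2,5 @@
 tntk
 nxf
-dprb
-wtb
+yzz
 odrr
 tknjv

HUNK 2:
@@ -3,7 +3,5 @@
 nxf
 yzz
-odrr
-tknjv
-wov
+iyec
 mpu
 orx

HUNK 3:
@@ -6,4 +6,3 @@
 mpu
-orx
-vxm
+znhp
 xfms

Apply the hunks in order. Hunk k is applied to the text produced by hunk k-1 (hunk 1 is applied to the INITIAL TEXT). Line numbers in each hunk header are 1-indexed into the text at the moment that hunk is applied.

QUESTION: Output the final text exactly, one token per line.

Hunk 1: at line 2 remove [dprb,wtb] add [yzz] -> 13 lines: zltbw tntk nxf yzz odrr tknjv wov mpu orx vxm xfms sxaem azon
Hunk 2: at line 3 remove [odrr,tknjv,wov] add [iyec] -> 11 lines: zltbw tntk nxf yzz iyec mpu orx vxm xfms sxaem azon
Hunk 3: at line 6 remove [orx,vxm] add [znhp] -> 10 lines: zltbw tntk nxf yzz iyec mpu znhp xfms sxaem azon

Answer: zltbw
tntk
nxf
yzz
iyec
mpu
znhp
xfms
sxaem
azon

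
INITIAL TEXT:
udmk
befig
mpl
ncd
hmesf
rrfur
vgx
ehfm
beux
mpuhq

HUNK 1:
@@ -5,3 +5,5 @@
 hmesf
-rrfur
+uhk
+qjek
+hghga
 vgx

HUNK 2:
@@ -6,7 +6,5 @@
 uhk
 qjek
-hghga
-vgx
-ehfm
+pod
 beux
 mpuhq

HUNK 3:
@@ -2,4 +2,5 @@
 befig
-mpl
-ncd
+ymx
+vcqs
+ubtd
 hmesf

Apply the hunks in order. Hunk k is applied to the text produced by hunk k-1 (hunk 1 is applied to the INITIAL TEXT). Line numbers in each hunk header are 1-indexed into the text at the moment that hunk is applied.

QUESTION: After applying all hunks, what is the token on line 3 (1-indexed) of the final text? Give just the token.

Answer: ymx

Derivation:
Hunk 1: at line 5 remove [rrfur] add [uhk,qjek,hghga] -> 12 lines: udmk befig mpl ncd hmesf uhk qjek hghga vgx ehfm beux mpuhq
Hunk 2: at line 6 remove [hghga,vgx,ehfm] add [pod] -> 10 lines: udmk befig mpl ncd hmesf uhk qjek pod beux mpuhq
Hunk 3: at line 2 remove [mpl,ncd] add [ymx,vcqs,ubtd] -> 11 lines: udmk befig ymx vcqs ubtd hmesf uhk qjek pod beux mpuhq
Final line 3: ymx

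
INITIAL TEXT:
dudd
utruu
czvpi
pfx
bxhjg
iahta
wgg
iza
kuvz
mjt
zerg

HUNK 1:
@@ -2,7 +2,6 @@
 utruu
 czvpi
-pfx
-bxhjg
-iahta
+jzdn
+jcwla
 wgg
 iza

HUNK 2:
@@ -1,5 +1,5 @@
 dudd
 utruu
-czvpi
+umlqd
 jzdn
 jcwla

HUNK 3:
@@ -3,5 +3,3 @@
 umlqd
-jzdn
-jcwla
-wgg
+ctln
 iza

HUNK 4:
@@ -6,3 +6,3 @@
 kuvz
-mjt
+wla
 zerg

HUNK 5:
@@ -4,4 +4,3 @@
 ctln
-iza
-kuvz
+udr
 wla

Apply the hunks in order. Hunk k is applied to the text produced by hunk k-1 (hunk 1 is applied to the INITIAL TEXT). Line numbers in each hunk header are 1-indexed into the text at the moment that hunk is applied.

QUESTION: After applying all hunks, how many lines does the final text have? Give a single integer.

Answer: 7

Derivation:
Hunk 1: at line 2 remove [pfx,bxhjg,iahta] add [jzdn,jcwla] -> 10 lines: dudd utruu czvpi jzdn jcwla wgg iza kuvz mjt zerg
Hunk 2: at line 1 remove [czvpi] add [umlqd] -> 10 lines: dudd utruu umlqd jzdn jcwla wgg iza kuvz mjt zerg
Hunk 3: at line 3 remove [jzdn,jcwla,wgg] add [ctln] -> 8 lines: dudd utruu umlqd ctln iza kuvz mjt zerg
Hunk 4: at line 6 remove [mjt] add [wla] -> 8 lines: dudd utruu umlqd ctln iza kuvz wla zerg
Hunk 5: at line 4 remove [iza,kuvz] add [udr] -> 7 lines: dudd utruu umlqd ctln udr wla zerg
Final line count: 7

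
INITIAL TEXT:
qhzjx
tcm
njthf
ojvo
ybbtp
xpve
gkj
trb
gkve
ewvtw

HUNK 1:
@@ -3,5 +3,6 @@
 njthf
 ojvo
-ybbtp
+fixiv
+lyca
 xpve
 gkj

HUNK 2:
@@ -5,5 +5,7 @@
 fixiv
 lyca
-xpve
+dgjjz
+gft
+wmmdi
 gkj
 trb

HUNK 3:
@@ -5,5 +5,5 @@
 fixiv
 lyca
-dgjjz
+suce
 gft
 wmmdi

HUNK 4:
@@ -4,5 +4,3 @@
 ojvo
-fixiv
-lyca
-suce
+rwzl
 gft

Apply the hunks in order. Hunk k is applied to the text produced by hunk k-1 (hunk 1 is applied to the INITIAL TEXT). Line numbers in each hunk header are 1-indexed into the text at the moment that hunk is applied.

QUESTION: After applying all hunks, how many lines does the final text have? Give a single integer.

Answer: 11

Derivation:
Hunk 1: at line 3 remove [ybbtp] add [fixiv,lyca] -> 11 lines: qhzjx tcm njthf ojvo fixiv lyca xpve gkj trb gkve ewvtw
Hunk 2: at line 5 remove [xpve] add [dgjjz,gft,wmmdi] -> 13 lines: qhzjx tcm njthf ojvo fixiv lyca dgjjz gft wmmdi gkj trb gkve ewvtw
Hunk 3: at line 5 remove [dgjjz] add [suce] -> 13 lines: qhzjx tcm njthf ojvo fixiv lyca suce gft wmmdi gkj trb gkve ewvtw
Hunk 4: at line 4 remove [fixiv,lyca,suce] add [rwzl] -> 11 lines: qhzjx tcm njthf ojvo rwzl gft wmmdi gkj trb gkve ewvtw
Final line count: 11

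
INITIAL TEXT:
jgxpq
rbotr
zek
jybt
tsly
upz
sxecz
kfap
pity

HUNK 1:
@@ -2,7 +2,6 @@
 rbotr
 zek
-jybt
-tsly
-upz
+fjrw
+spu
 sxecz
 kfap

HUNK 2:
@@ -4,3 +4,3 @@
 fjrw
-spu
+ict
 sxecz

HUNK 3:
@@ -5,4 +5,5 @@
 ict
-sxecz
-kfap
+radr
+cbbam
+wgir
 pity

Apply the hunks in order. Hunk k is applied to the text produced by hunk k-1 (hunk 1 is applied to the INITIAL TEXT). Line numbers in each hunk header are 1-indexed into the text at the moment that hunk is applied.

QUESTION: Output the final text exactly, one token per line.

Answer: jgxpq
rbotr
zek
fjrw
ict
radr
cbbam
wgir
pity

Derivation:
Hunk 1: at line 2 remove [jybt,tsly,upz] add [fjrw,spu] -> 8 lines: jgxpq rbotr zek fjrw spu sxecz kfap pity
Hunk 2: at line 4 remove [spu] add [ict] -> 8 lines: jgxpq rbotr zek fjrw ict sxecz kfap pity
Hunk 3: at line 5 remove [sxecz,kfap] add [radr,cbbam,wgir] -> 9 lines: jgxpq rbotr zek fjrw ict radr cbbam wgir pity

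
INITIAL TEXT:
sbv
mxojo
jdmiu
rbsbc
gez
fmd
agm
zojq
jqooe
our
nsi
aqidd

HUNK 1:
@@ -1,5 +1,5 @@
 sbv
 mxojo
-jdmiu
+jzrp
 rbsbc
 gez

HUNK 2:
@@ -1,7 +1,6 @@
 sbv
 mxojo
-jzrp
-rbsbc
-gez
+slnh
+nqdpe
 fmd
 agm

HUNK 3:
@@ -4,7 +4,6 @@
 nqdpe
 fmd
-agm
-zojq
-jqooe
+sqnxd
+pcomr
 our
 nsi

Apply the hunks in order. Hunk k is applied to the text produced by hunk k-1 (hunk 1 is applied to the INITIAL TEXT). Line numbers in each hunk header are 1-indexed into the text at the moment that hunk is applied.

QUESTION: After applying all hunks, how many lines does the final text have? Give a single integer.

Answer: 10

Derivation:
Hunk 1: at line 1 remove [jdmiu] add [jzrp] -> 12 lines: sbv mxojo jzrp rbsbc gez fmd agm zojq jqooe our nsi aqidd
Hunk 2: at line 1 remove [jzrp,rbsbc,gez] add [slnh,nqdpe] -> 11 lines: sbv mxojo slnh nqdpe fmd agm zojq jqooe our nsi aqidd
Hunk 3: at line 4 remove [agm,zojq,jqooe] add [sqnxd,pcomr] -> 10 lines: sbv mxojo slnh nqdpe fmd sqnxd pcomr our nsi aqidd
Final line count: 10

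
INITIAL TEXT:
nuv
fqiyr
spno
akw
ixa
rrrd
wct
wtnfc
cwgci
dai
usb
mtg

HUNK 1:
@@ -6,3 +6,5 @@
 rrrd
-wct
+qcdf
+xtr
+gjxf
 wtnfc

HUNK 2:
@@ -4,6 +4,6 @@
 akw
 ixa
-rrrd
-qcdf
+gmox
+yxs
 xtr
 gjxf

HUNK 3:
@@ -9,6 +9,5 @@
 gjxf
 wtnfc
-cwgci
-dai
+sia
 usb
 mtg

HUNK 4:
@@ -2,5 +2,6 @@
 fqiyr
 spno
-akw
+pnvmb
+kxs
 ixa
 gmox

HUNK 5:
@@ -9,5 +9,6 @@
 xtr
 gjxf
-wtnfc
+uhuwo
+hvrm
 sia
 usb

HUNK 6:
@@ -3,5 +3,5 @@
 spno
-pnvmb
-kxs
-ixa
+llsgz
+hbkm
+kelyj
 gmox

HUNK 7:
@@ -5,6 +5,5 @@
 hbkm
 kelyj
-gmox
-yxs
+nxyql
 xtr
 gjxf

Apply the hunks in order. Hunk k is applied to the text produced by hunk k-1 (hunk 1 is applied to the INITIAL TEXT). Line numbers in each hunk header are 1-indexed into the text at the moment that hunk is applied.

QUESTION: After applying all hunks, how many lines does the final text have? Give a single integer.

Answer: 14

Derivation:
Hunk 1: at line 6 remove [wct] add [qcdf,xtr,gjxf] -> 14 lines: nuv fqiyr spno akw ixa rrrd qcdf xtr gjxf wtnfc cwgci dai usb mtg
Hunk 2: at line 4 remove [rrrd,qcdf] add [gmox,yxs] -> 14 lines: nuv fqiyr spno akw ixa gmox yxs xtr gjxf wtnfc cwgci dai usb mtg
Hunk 3: at line 9 remove [cwgci,dai] add [sia] -> 13 lines: nuv fqiyr spno akw ixa gmox yxs xtr gjxf wtnfc sia usb mtg
Hunk 4: at line 2 remove [akw] add [pnvmb,kxs] -> 14 lines: nuv fqiyr spno pnvmb kxs ixa gmox yxs xtr gjxf wtnfc sia usb mtg
Hunk 5: at line 9 remove [wtnfc] add [uhuwo,hvrm] -> 15 lines: nuv fqiyr spno pnvmb kxs ixa gmox yxs xtr gjxf uhuwo hvrm sia usb mtg
Hunk 6: at line 3 remove [pnvmb,kxs,ixa] add [llsgz,hbkm,kelyj] -> 15 lines: nuv fqiyr spno llsgz hbkm kelyj gmox yxs xtr gjxf uhuwo hvrm sia usb mtg
Hunk 7: at line 5 remove [gmox,yxs] add [nxyql] -> 14 lines: nuv fqiyr spno llsgz hbkm kelyj nxyql xtr gjxf uhuwo hvrm sia usb mtg
Final line count: 14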